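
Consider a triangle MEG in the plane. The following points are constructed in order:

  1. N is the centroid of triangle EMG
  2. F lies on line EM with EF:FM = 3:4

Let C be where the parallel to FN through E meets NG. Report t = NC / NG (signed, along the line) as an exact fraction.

t = 3

Set M = (0, 0), E = (1, 0), G = (0, 1); any affine frame gives the same invariant.
1. N is the centroid of triangle EMG ⇒ N = (1/3, 1/3)
2. F lies on line EM with EF:FM = 3:4 ⇒ F = (4/7, 0)
through E parallel to FN: direction (-5/21, 1/3); meets NG at C = (-2/3, 7/3)
C = N + t·(G−N) with t = 3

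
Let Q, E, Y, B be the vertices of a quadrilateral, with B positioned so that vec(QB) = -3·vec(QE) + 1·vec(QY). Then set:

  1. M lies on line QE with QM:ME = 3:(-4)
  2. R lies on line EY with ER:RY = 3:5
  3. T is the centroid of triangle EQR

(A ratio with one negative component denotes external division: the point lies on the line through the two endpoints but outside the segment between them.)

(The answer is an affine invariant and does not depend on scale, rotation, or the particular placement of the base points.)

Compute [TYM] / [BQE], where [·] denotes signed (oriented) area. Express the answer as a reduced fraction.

[TYM]:[BQE] = 19/6

Set Q = (0, 0), E = (1, 0), Y = (0, 1), B = (-3, 1); any affine frame gives the same invariant.
1. M lies on line QE with QM:ME = 3:(-4) ⇒ M = (-3, 0)
2. R lies on line EY with ER:RY = 3:5 ⇒ R = (5/8, 3/8)
3. T is the centroid of triangle EQR ⇒ T = (13/24, 1/8)
2·[TYM] = 19/6, 2·[BQE] = 1
[TYM]:[BQE] = 19/6:1 = 19/6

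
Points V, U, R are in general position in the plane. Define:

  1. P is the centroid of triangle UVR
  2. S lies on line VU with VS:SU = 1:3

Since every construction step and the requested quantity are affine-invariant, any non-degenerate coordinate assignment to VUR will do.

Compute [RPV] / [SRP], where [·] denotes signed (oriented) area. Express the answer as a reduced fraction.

[RPV]:[SRP] = 2

Work in coordinates with V = (0, 0), U = (1, 0), R = (0, 1).
1. P is the centroid of triangle UVR ⇒ P = (1/3, 1/3)
2. S lies on line VU with VS:SU = 1:3 ⇒ S = (1/4, 0)
2·[RPV] = -1/3, 2·[SRP] = -1/6
[RPV]:[SRP] = -1/3:-1/6 = 2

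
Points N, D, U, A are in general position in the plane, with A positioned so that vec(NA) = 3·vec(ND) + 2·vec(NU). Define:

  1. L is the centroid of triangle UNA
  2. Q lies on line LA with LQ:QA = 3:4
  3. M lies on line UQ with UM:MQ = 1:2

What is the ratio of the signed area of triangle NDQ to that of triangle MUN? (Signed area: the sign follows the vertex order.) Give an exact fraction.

Choose coordinates N = (0, 0), D = (1, 0), U = (0, 1), A = (3, 2).
1. L is the centroid of triangle UNA ⇒ L = (1, 1)
2. Q lies on line LA with LQ:QA = 3:4 ⇒ Q = (13/7, 10/7)
3. M lies on line UQ with UM:MQ = 1:2 ⇒ M = (13/21, 8/7)
2·[NDQ] = 10/7, 2·[MUN] = 13/21
[NDQ]:[MUN] = 10/7:13/21 = 30/13

[NDQ]:[MUN] = 30/13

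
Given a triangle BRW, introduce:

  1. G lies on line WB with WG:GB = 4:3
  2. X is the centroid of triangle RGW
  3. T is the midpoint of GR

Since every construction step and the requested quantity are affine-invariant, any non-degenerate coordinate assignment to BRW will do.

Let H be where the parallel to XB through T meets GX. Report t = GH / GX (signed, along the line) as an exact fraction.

Work in coordinates with B = (0, 0), R = (1, 0), W = (0, 1).
1. G lies on line WB with WG:GB = 4:3 ⇒ G = (0, 3/7)
2. X is the centroid of triangle RGW ⇒ X = (1/3, 10/21)
3. T is the midpoint of GR ⇒ T = (1/2, 3/14)
through T parallel to XB: direction (-1/3, -10/21); meets GX at H = (13/18, 67/126)
H = G + t·(X−G) with t = 13/6

t = 13/6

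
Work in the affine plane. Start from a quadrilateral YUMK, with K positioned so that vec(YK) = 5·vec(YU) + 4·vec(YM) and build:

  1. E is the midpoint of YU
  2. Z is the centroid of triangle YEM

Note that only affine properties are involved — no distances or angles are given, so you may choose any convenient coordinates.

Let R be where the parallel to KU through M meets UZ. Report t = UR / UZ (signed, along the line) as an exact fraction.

t = 12/7

Set Y = (0, 0), U = (1, 0), M = (0, 1), K = (5, 4); any affine frame gives the same invariant.
1. E is the midpoint of YU ⇒ E = (1/2, 0)
2. Z is the centroid of triangle YEM ⇒ Z = (1/6, 1/3)
through M parallel to KU: direction (-4, -4); meets UZ at R = (-3/7, 4/7)
R = U + t·(Z−U) with t = 12/7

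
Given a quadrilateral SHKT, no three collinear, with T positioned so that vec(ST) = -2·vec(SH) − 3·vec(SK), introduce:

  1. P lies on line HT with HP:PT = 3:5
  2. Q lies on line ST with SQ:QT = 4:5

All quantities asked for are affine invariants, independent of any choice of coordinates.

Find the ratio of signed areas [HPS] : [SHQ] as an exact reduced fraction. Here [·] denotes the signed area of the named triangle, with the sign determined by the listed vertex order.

Choose coordinates S = (0, 0), H = (1, 0), K = (0, 1), T = (-2, -3).
1. P lies on line HT with HP:PT = 3:5 ⇒ P = (-1/8, -9/8)
2. Q lies on line ST with SQ:QT = 4:5 ⇒ Q = (-8/9, -4/3)
2·[HPS] = -9/8, 2·[SHQ] = -4/3
[HPS]:[SHQ] = -9/8:-4/3 = 27/32

[HPS]:[SHQ] = 27/32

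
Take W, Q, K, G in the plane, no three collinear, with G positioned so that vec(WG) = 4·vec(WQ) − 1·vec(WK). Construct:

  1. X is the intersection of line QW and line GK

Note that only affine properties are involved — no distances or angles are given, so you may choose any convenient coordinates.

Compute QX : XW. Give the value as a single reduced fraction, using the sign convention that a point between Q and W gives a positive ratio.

QX:XW = -1/2

Set W = (0, 0), Q = (1, 0), K = (0, 1), G = (4, -1); any affine frame gives the same invariant.
1. X is the intersection of line QW and line GK ⇒ X = (2, 0)
X = Q + t·(W−Q) with t = -1, so QX:XW = t:(1−t) = -1:2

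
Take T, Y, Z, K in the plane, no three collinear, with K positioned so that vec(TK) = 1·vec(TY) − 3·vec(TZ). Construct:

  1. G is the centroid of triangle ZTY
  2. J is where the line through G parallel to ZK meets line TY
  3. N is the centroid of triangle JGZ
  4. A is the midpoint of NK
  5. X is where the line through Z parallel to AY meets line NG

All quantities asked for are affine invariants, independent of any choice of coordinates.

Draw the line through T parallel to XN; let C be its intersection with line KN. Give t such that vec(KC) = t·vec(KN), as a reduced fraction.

t = 15/22

Set T = (0, 0), Y = (1, 0), Z = (0, 1), K = (1, -3); any affine frame gives the same invariant.
1. G is the centroid of triangle ZTY ⇒ G = (1/3, 1/3)
2. J is where the line through G parallel to ZK meets line TY ⇒ J = (5/12, 0)
3. N is the centroid of triangle JGZ ⇒ N = (1/4, 4/9)
4. A is the midpoint of NK ⇒ A = (5/8, -23/18)
5. X is where the line through Z parallel to AY meets line NG ⇒ X = (-3/64, 121/144)
through T parallel to XN: direction (19/64, -19/48); meets KN at C = (43/88, -43/66)
C = K + t·(N−K) with t = 15/22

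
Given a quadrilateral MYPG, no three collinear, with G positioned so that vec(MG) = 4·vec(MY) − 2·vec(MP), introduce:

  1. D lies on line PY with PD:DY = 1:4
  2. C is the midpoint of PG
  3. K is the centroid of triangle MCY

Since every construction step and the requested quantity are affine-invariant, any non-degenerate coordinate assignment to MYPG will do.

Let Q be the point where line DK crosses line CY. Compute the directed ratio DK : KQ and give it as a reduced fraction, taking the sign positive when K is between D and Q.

Choose coordinates M = (0, 0), Y = (1, 0), P = (0, 1), G = (4, -2).
1. D lies on line PY with PD:DY = 1:4 ⇒ D = (1/5, 4/5)
2. C is the midpoint of PG ⇒ C = (2, -1/2)
3. K is the centroid of triangle MCY ⇒ K = (1, -1/6)
line DK meets CY at Q = (13/17, 2/17)
K = D + t·(Q−D) with t = 17/12, so DK:KQ = 17/12:-5/12

DK:KQ = -17/5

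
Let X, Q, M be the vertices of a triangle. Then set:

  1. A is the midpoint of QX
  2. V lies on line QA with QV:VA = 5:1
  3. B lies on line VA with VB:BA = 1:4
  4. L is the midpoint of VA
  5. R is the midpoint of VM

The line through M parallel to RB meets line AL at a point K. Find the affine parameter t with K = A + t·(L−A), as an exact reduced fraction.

Choose coordinates X = (0, 0), Q = (1, 0), M = (0, 1).
1. A is the midpoint of QX ⇒ A = (1/2, 0)
2. V lies on line QA with QV:VA = 5:1 ⇒ V = (7/12, 0)
3. B lies on line VA with VB:BA = 1:4 ⇒ B = (17/30, 0)
4. L is the midpoint of VA ⇒ L = (13/24, 0)
5. R is the midpoint of VM ⇒ R = (7/24, 1/2)
through M parallel to RB: direction (11/40, -1/2); meets AL at K = (11/20, 0)
K = A + t·(L−A) with t = 6/5

t = 6/5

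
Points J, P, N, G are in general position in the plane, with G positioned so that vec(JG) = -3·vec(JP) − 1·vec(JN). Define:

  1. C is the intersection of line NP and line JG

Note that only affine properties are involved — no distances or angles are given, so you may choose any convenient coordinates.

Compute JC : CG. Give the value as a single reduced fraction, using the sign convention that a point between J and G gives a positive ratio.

JC:CG = -1/5

Assign J = (0, 0), P = (1, 0), N = (0, 1), G = (-3, -1) — the answer is frame-independent, so this choice is without loss of generality.
1. C is the intersection of line NP and line JG ⇒ C = (3/4, 1/4)
C = J + t·(G−J) with t = -1/4, so JC:CG = t:(1−t) = -1/4:5/4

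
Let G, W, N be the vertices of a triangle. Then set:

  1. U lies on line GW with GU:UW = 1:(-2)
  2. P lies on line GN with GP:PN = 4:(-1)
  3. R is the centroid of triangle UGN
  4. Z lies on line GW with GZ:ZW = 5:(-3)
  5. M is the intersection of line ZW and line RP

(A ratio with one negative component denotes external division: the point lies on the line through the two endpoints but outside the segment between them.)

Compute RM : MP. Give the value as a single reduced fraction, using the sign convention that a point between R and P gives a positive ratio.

RM:MP = -1/4

Choose coordinates G = (0, 0), W = (1, 0), N = (0, 1).
1. U lies on line GW with GU:UW = 1:(-2) ⇒ U = (-1, 0)
2. P lies on line GN with GP:PN = 4:(-1) ⇒ P = (0, 4/3)
3. R is the centroid of triangle UGN ⇒ R = (-1/3, 1/3)
4. Z lies on line GW with GZ:ZW = 5:(-3) ⇒ Z = (5/2, 0)
5. M is the intersection of line ZW and line RP ⇒ M = (-4/9, 0)
M = R + t·(P−R) with t = -1/3, so RM:MP = t:(1−t) = -1/3:4/3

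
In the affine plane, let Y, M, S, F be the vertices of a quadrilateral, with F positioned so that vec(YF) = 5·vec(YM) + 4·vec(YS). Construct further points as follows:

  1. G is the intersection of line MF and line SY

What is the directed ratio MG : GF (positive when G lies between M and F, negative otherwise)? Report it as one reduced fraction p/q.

MG:GF = -1/5

Work in coordinates with Y = (0, 0), M = (1, 0), S = (0, 1), F = (5, 4).
1. G is the intersection of line MF and line SY ⇒ G = (0, -1)
G = M + t·(F−M) with t = -1/4, so MG:GF = t:(1−t) = -1/4:5/4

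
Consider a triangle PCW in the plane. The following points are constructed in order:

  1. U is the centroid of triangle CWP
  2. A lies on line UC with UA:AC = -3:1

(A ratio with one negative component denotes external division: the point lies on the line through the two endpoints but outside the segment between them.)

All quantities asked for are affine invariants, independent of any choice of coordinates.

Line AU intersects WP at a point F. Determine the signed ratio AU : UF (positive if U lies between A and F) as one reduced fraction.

AU:UF = 3

Work in coordinates with P = (0, 0), C = (1, 0), W = (0, 1).
1. U is the centroid of triangle CWP ⇒ U = (1/3, 1/3)
2. A lies on line UC with UA:AC = -3:1 ⇒ A = (4/3, -1/6)
line AU meets WP at F = (0, 1/2)
U = A + t·(F−A) with t = 3/4, so AU:UF = 3/4:1/4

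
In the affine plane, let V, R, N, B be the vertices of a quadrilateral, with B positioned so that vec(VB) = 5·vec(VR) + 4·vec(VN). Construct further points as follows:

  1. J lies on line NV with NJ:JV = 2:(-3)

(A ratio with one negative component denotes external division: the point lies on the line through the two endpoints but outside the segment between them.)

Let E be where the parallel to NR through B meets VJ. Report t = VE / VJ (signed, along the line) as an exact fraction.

t = 3

Work in coordinates with V = (0, 0), R = (1, 0), N = (0, 1), B = (5, 4).
1. J lies on line NV with NJ:JV = 2:(-3) ⇒ J = (0, 3)
through B parallel to NR: direction (1, -1); meets VJ at E = (0, 9)
E = V + t·(J−V) with t = 3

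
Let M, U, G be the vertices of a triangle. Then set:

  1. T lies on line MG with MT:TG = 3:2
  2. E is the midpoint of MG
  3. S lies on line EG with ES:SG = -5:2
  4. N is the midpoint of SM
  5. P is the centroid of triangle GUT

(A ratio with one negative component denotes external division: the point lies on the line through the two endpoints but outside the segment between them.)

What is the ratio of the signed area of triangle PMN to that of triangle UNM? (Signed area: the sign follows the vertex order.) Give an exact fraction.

[PMN]:[UNM] = -1/3

Work in coordinates with M = (0, 0), U = (1, 0), G = (0, 1).
1. T lies on line MG with MT:TG = 3:2 ⇒ T = (0, 3/5)
2. E is the midpoint of MG ⇒ E = (0, 1/2)
3. S lies on line EG with ES:SG = -5:2 ⇒ S = (0, 4/3)
4. N is the midpoint of SM ⇒ N = (0, 2/3)
5. P is the centroid of triangle GUT ⇒ P = (1/3, 8/15)
2·[PMN] = -2/9, 2·[UNM] = 2/3
[PMN]:[UNM] = -2/9:2/3 = -1/3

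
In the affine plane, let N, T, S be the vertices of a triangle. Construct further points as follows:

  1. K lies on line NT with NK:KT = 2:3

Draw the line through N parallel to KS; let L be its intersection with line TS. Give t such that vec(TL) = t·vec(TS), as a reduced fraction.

Choose coordinates N = (0, 0), T = (1, 0), S = (0, 1).
1. K lies on line NT with NK:KT = 2:3 ⇒ K = (2/5, 0)
through N parallel to KS: direction (-2/5, 1); meets TS at L = (-2/3, 5/3)
L = T + t·(S−T) with t = 5/3

t = 5/3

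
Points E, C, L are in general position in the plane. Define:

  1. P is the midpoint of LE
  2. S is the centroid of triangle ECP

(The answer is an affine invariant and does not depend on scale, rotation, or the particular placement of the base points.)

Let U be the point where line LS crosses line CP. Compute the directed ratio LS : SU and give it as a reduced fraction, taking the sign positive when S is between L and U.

LS:SU = -4

Assign E = (0, 0), C = (1, 0), L = (0, 1) — the answer is frame-independent, so this choice is without loss of generality.
1. P is the midpoint of LE ⇒ P = (0, 1/2)
2. S is the centroid of triangle ECP ⇒ S = (1/3, 1/6)
line LS meets CP at U = (1/4, 3/8)
S = L + t·(U−L) with t = 4/3, so LS:SU = 4/3:-1/3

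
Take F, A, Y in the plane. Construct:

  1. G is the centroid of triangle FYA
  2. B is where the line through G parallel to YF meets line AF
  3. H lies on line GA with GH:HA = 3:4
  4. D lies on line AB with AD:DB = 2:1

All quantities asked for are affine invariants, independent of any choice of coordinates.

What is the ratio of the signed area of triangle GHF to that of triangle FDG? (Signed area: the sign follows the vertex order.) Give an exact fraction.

Assign F = (0, 0), A = (1, 0), Y = (0, 1) — the answer is frame-independent, so this choice is without loss of generality.
1. G is the centroid of triangle FYA ⇒ G = (1/3, 1/3)
2. B is where the line through G parallel to YF meets line AF ⇒ B = (1/3, 0)
3. H lies on line GA with GH:HA = 3:4 ⇒ H = (13/21, 4/21)
4. D lies on line AB with AD:DB = 2:1 ⇒ D = (5/9, 0)
2·[GHF] = -1/7, 2·[FDG] = 5/27
[GHF]:[FDG] = -1/7:5/27 = -27/35

[GHF]:[FDG] = -27/35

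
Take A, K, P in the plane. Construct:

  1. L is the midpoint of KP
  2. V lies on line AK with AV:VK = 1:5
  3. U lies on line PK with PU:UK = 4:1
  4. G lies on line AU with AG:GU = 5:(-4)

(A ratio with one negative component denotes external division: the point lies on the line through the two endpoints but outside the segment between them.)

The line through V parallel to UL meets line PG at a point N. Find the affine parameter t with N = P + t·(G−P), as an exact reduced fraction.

t = -5/24

Assign A = (0, 0), K = (1, 0), P = (0, 1) — the answer is frame-independent, so this choice is without loss of generality.
1. L is the midpoint of KP ⇒ L = (1/2, 1/2)
2. V lies on line AK with AV:VK = 1:5 ⇒ V = (1/6, 0)
3. U lies on line PK with PU:UK = 4:1 ⇒ U = (4/5, 1/5)
4. G lies on line AU with AG:GU = 5:(-4) ⇒ G = (4, 1)
through V parallel to UL: direction (-3/10, 3/10); meets PG at N = (-5/6, 1)
N = P + t·(G−P) with t = -5/24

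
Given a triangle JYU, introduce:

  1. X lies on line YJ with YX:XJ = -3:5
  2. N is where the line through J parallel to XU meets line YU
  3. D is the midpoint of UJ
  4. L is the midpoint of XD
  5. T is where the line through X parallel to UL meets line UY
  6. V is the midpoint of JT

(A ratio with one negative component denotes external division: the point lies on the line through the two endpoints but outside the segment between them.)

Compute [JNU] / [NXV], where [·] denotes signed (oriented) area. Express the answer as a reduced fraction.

Work in coordinates with J = (0, 0), Y = (1, 0), U = (0, 1).
1. X lies on line YJ with YX:XJ = -3:5 ⇒ X = (5/2, 0)
2. N is where the line through J parallel to XU meets line YU ⇒ N = (5/3, -2/3)
3. D is the midpoint of UJ ⇒ D = (0, 1/2)
4. L is the midpoint of XD ⇒ L = (5/4, 1/4)
5. T is where the line through X parallel to UL meets line UY ⇒ T = (-5/4, 9/4)
6. V is the midpoint of JT ⇒ V = (-5/8, 9/8)
2·[JNU] = 5/3, 2·[NXV] = 145/48
[JNU]:[NXV] = 5/3:145/48 = 16/29

[JNU]:[NXV] = 16/29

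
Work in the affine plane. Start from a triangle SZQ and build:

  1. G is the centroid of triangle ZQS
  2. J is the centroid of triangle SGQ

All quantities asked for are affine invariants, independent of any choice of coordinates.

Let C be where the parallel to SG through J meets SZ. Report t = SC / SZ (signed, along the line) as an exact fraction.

t = -1/3

Work in coordinates with S = (0, 0), Z = (1, 0), Q = (0, 1).
1. G is the centroid of triangle ZQS ⇒ G = (1/3, 1/3)
2. J is the centroid of triangle SGQ ⇒ J = (1/9, 4/9)
through J parallel to SG: direction (1/3, 1/3); meets SZ at C = (-1/3, 0)
C = S + t·(Z−S) with t = -1/3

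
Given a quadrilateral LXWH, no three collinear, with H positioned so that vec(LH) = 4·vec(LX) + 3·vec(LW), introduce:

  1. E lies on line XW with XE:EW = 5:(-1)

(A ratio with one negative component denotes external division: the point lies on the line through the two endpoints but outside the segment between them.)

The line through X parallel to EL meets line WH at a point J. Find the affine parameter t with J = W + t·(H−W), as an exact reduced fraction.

Assign L = (0, 0), X = (1, 0), W = (0, 1), H = (4, 3) — the answer is frame-independent, so this choice is without loss of generality.
1. E lies on line XW with XE:EW = 5:(-1) ⇒ E = (-1/4, 5/4)
through X parallel to EL: direction (1/4, -5/4); meets WH at J = (8/11, 15/11)
J = W + t·(H−W) with t = 2/11

t = 2/11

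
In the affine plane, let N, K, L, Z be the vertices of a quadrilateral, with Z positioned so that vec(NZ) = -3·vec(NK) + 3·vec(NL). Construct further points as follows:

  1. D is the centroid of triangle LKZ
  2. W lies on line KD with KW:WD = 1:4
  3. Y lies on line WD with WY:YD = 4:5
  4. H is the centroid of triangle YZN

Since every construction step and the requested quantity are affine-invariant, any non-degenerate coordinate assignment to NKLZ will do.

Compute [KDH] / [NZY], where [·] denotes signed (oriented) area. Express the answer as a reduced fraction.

[KDH]:[NZY] = -5/22

Assign N = (0, 0), K = (1, 0), L = (0, 1), Z = (-3, 3) — the answer is frame-independent, so this choice is without loss of generality.
1. D is the centroid of triangle LKZ ⇒ D = (-2/3, 4/3)
2. W lies on line KD with KW:WD = 1:4 ⇒ W = (2/3, 4/15)
3. Y lies on line WD with WY:YD = 4:5 ⇒ Y = (2/27, 20/27)
4. H is the centroid of triangle YZN ⇒ H = (-79/81, 101/81)
2·[KDH] = 5/9, 2·[NZY] = -22/9
[KDH]:[NZY] = 5/9:-22/9 = -5/22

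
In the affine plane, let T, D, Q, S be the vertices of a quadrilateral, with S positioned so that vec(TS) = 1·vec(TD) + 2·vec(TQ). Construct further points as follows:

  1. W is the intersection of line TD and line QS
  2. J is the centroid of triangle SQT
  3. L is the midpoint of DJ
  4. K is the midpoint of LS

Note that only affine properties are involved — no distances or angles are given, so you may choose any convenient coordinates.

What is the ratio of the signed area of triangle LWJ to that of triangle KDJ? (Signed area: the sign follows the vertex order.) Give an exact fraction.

Set T = (0, 0), D = (1, 0), Q = (0, 1), S = (1, 2); any affine frame gives the same invariant.
1. W is the intersection of line TD and line QS ⇒ W = (-1, 0)
2. J is the centroid of triangle SQT ⇒ J = (1/3, 1)
3. L is the midpoint of DJ ⇒ L = (2/3, 1/2)
4. K is the midpoint of LS ⇒ K = (5/6, 5/4)
2·[LWJ] = -1, 2·[KDJ] = -2/3
[LWJ]:[KDJ] = -1:-2/3 = 3/2

[LWJ]:[KDJ] = 3/2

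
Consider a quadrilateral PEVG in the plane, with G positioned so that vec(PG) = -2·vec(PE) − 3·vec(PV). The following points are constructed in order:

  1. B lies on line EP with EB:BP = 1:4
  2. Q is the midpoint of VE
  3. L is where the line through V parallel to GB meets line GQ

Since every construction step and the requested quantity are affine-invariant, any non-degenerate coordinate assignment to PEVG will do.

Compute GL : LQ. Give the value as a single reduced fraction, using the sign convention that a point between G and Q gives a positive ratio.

GL:LQ = -52/29

Set P = (0, 0), E = (1, 0), V = (0, 1), G = (-2, -3); any affine frame gives the same invariant.
1. B lies on line EP with EB:BP = 1:4 ⇒ B = (4/5, 0)
2. Q is the midpoint of VE ⇒ Q = (1/2, 1/2)
3. L is where the line through V parallel to GB meets line GQ ⇒ L = (84/23, 113/23)
L = G + t·(Q−G) with t = 52/23, so GL:LQ = t:(1−t) = 52/23:-29/23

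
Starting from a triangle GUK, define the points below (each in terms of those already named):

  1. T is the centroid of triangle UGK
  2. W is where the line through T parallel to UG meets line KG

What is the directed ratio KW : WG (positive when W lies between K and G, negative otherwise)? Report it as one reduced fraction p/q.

KW:WG = 2

Work in coordinates with G = (0, 0), U = (1, 0), K = (0, 1).
1. T is the centroid of triangle UGK ⇒ T = (1/3, 1/3)
2. W is where the line through T parallel to UG meets line KG ⇒ W = (0, 1/3)
W = K + t·(G−K) with t = 2/3, so KW:WG = t:(1−t) = 2/3:1/3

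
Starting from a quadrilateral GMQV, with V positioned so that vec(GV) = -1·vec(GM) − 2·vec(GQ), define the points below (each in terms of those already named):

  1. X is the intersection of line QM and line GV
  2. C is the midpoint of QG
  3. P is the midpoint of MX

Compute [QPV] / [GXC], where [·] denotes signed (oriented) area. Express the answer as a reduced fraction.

Work in coordinates with G = (0, 0), M = (1, 0), Q = (0, 1), V = (-1, -2).
1. X is the intersection of line QM and line GV ⇒ X = (1/3, 2/3)
2. C is the midpoint of QG ⇒ C = (0, 1/2)
3. P is the midpoint of MX ⇒ P = (2/3, 1/3)
2·[QPV] = -8/3, 2·[GXC] = 1/6
[QPV]:[GXC] = -8/3:1/6 = -16

[QPV]:[GXC] = -16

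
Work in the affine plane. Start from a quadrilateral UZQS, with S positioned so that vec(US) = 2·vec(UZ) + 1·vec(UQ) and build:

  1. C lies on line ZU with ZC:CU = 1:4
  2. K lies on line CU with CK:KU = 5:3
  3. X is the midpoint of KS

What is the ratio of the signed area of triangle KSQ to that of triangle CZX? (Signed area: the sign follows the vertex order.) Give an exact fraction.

[KSQ]:[CZX] = 20

Set U = (0, 0), Z = (1, 0), Q = (0, 1), S = (2, 1); any affine frame gives the same invariant.
1. C lies on line ZU with ZC:CU = 1:4 ⇒ C = (4/5, 0)
2. K lies on line CU with CK:KU = 5:3 ⇒ K = (3/10, 0)
3. X is the midpoint of KS ⇒ X = (23/20, 1/2)
2·[KSQ] = 2, 2·[CZX] = 1/10
[KSQ]:[CZX] = 2:1/10 = 20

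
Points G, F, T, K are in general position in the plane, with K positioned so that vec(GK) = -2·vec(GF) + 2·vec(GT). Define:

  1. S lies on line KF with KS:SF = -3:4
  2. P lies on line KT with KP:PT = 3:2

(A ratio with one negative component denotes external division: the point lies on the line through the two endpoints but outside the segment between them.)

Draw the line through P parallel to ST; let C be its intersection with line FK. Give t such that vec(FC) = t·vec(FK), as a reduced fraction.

Work in coordinates with G = (0, 0), F = (1, 0), T = (0, 1), K = (-2, 2).
1. S lies on line KF with KS:SF = -3:4 ⇒ S = (-11, 8)
2. P lies on line KT with KP:PT = 3:2 ⇒ P = (-4/5, 7/5)
through P parallel to ST: direction (11, -7); meets FK at C = (-37/5, 28/5)
C = F + t·(K−F) with t = 14/5

t = 14/5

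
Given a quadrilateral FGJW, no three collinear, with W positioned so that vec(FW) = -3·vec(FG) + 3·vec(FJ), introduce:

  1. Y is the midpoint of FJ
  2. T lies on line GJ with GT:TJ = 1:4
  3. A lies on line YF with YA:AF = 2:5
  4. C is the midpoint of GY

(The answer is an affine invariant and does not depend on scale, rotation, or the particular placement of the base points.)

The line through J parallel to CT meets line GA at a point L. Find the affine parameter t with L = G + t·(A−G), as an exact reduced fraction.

Set F = (0, 0), G = (1, 0), J = (0, 1), W = (-3, 3); any affine frame gives the same invariant.
1. Y is the midpoint of FJ ⇒ Y = (0, 1/2)
2. T lies on line GJ with GT:TJ = 1:4 ⇒ T = (4/5, 1/5)
3. A lies on line YF with YA:AF = 2:5 ⇒ A = (0, 5/14)
4. C is the midpoint of GY ⇒ C = (1/2, 1/4)
through J parallel to CT: direction (3/10, -1/20); meets GA at L = (-27/8, 25/16)
L = G + t·(A−G) with t = 35/8

t = 35/8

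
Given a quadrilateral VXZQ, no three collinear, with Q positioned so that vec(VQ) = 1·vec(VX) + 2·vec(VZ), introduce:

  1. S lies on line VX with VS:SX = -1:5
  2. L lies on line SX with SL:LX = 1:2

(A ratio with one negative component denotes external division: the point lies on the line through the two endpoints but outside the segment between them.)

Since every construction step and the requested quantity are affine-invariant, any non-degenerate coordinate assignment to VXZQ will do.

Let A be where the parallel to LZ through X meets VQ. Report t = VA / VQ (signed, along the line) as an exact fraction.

t = 3/4

Assign V = (0, 0), X = (1, 0), Z = (0, 1), Q = (1, 2) — the answer is frame-independent, so this choice is without loss of generality.
1. S lies on line VX with VS:SX = -1:5 ⇒ S = (-1/4, 0)
2. L lies on line SX with SL:LX = 1:2 ⇒ L = (1/6, 0)
through X parallel to LZ: direction (-1/6, 1); meets VQ at A = (3/4, 3/2)
A = V + t·(Q−V) with t = 3/4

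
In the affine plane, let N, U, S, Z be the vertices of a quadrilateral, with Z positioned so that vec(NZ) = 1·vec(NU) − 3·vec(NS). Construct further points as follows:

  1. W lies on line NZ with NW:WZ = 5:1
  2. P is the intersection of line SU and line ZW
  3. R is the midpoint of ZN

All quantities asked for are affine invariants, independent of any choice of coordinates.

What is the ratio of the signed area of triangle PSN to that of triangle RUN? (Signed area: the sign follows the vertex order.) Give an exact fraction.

[PSN]:[RUN] = -1/3

Set N = (0, 0), U = (1, 0), S = (0, 1), Z = (1, -3); any affine frame gives the same invariant.
1. W lies on line NZ with NW:WZ = 5:1 ⇒ W = (5/6, -5/2)
2. P is the intersection of line SU and line ZW ⇒ P = (-1/2, 3/2)
3. R is the midpoint of ZN ⇒ R = (1/2, -3/2)
2·[PSN] = -1/2, 2·[RUN] = 3/2
[PSN]:[RUN] = -1/2:3/2 = -1/3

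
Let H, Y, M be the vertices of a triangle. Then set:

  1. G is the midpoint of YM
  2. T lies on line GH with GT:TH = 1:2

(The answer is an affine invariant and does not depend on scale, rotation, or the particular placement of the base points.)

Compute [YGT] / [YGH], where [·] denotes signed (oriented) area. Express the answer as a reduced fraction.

Work in coordinates with H = (0, 0), Y = (1, 0), M = (0, 1).
1. G is the midpoint of YM ⇒ G = (1/2, 1/2)
2. T lies on line GH with GT:TH = 1:2 ⇒ T = (1/3, 1/3)
2·[YGT] = 1/6, 2·[YGH] = 1/2
[YGT]:[YGH] = 1/6:1/2 = 1/3

[YGT]:[YGH] = 1/3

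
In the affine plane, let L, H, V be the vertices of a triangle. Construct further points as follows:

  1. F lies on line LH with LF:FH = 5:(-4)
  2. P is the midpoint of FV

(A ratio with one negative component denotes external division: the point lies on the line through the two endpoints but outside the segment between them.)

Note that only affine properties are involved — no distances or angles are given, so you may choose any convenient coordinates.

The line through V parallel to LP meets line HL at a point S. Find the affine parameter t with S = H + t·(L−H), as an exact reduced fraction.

t = 6

Work in coordinates with L = (0, 0), H = (1, 0), V = (0, 1).
1. F lies on line LH with LF:FH = 5:(-4) ⇒ F = (5, 0)
2. P is the midpoint of FV ⇒ P = (5/2, 1/2)
through V parallel to LP: direction (5/2, 1/2); meets HL at S = (-5, 0)
S = H + t·(L−H) with t = 6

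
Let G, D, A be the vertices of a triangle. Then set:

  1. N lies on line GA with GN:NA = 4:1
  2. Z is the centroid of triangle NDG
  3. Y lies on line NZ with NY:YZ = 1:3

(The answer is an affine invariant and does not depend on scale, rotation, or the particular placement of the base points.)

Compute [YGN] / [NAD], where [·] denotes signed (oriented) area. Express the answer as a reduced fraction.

Work in coordinates with G = (0, 0), D = (1, 0), A = (0, 1).
1. N lies on line GA with GN:NA = 4:1 ⇒ N = (0, 4/5)
2. Z is the centroid of triangle NDG ⇒ Z = (1/3, 4/15)
3. Y lies on line NZ with NY:YZ = 1:3 ⇒ Y = (1/12, 2/3)
2·[YGN] = -1/15, 2·[NAD] = -1/5
[YGN]:[NAD] = -1/15:-1/5 = 1/3

[YGN]:[NAD] = 1/3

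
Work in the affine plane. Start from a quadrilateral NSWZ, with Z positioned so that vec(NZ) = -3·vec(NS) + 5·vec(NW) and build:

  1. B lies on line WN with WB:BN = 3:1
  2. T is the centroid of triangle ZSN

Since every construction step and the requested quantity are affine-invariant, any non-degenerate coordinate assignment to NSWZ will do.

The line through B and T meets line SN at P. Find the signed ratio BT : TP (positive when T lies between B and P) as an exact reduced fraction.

Set N = (0, 0), S = (1, 0), W = (0, 1), Z = (-3, 5); any affine frame gives the same invariant.
1. B lies on line WN with WB:BN = 3:1 ⇒ B = (0, 1/4)
2. T is the centroid of triangle ZSN ⇒ T = (-2/3, 5/3)
line BT meets SN at P = (2/17, 0)
T = B + t·(P−B) with t = -17/3, so BT:TP = -17/3:20/3

BT:TP = -17/20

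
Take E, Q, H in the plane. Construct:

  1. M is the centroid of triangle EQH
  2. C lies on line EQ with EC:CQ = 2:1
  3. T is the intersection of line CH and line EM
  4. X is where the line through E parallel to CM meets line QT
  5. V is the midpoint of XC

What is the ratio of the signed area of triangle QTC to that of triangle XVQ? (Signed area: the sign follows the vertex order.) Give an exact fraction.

Set E = (0, 0), Q = (1, 0), H = (0, 1); any affine frame gives the same invariant.
1. M is the centroid of triangle EQH ⇒ M = (1/3, 1/3)
2. C lies on line EQ with EC:CQ = 2:1 ⇒ C = (2/3, 0)
3. T is the intersection of line CH and line EM ⇒ T = (2/5, 2/5)
4. X is where the line through E parallel to CM meets line QT ⇒ X = (-2, 2)
5. V is the midpoint of XC ⇒ V = (-2/3, 1)
2·[QTC] = 2/15, 2·[XVQ] = 1/3
[QTC]:[XVQ] = 2/15:1/3 = 2/5

[QTC]:[XVQ] = 2/5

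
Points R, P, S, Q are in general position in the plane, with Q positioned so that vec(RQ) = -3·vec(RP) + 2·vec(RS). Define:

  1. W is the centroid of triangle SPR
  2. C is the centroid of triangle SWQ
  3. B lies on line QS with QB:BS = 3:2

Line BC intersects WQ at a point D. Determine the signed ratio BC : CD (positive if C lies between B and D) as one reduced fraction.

Assign R = (0, 0), P = (1, 0), S = (0, 1), Q = (-3, 2) — the answer is frame-independent, so this choice is without loss of generality.
1. W is the centroid of triangle SPR ⇒ W = (1/3, 1/3)
2. C is the centroid of triangle SWQ ⇒ C = (-8/9, 10/9)
3. B lies on line QS with QB:BS = 3:2 ⇒ B = (-6/5, 7/5)
line BC meets WQ at D = (-1/2, 3/4)
C = B + t·(D−B) with t = 4/9, so BC:CD = 4/9:5/9

BC:CD = 4/5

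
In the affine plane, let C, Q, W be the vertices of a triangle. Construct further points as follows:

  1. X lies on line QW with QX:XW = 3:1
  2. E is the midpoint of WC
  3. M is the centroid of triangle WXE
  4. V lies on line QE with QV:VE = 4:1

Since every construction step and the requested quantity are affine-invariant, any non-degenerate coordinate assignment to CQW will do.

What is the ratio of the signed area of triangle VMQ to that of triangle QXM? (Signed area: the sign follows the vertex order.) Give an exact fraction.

[VMQ]:[QXM] = -28/15

Set C = (0, 0), Q = (1, 0), W = (0, 1); any affine frame gives the same invariant.
1. X lies on line QW with QX:XW = 3:1 ⇒ X = (1/4, 3/4)
2. E is the midpoint of WC ⇒ E = (0, 1/2)
3. M is the centroid of triangle WXE ⇒ M = (1/12, 3/4)
4. V lies on line QE with QV:VE = 4:1 ⇒ V = (1/5, 2/5)
2·[VMQ] = -7/30, 2·[QXM] = 1/8
[VMQ]:[QXM] = -7/30:1/8 = -28/15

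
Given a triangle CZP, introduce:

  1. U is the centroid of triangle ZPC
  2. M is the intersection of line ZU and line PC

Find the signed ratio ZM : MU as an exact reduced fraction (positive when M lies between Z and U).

ZM:MU = -3

Choose coordinates C = (0, 0), Z = (1, 0), P = (0, 1).
1. U is the centroid of triangle ZPC ⇒ U = (1/3, 1/3)
2. M is the intersection of line ZU and line PC ⇒ M = (0, 1/2)
M = Z + t·(U−Z) with t = 3/2, so ZM:MU = t:(1−t) = 3/2:-1/2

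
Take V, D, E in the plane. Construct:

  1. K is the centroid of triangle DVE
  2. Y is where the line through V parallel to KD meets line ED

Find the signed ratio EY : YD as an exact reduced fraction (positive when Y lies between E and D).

Assign V = (0, 0), D = (1, 0), E = (0, 1) — the answer is frame-independent, so this choice is without loss of generality.
1. K is the centroid of triangle DVE ⇒ K = (1/3, 1/3)
2. Y is where the line through V parallel to KD meets line ED ⇒ Y = (2, -1)
Y = E + t·(D−E) with t = 2, so EY:YD = t:(1−t) = 2:-1

EY:YD = -2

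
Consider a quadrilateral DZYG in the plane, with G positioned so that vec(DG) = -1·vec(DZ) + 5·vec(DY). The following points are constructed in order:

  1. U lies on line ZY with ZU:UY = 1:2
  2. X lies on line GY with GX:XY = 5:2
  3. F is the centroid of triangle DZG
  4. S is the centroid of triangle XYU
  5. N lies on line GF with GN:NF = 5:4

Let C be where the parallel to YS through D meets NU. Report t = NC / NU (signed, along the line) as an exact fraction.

t = 200/227

Work in coordinates with D = (0, 0), Z = (1, 0), Y = (0, 1), G = (-1, 5).
1. U lies on line ZY with ZU:UY = 1:2 ⇒ U = (2/3, 1/3)
2. X lies on line GY with GX:XY = 5:2 ⇒ X = (-2/7, 15/7)
3. F is the centroid of triangle DZG ⇒ F = (0, 5/3)
4. S is the centroid of triangle XYU ⇒ S = (8/63, 73/63)
5. N lies on line GF with GN:NF = 5:4 ⇒ N = (-4/9, 85/27)
through D parallel to YS: direction (8/63, 10/63); meets NU at C = (364/681, 455/681)
C = N + t·(U−N) with t = 200/227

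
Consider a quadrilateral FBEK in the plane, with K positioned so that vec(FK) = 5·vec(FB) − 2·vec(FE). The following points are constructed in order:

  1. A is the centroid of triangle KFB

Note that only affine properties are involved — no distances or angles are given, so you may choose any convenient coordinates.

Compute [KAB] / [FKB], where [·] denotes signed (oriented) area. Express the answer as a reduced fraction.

[KAB]:[FKB] = -1/3

Set F = (0, 0), B = (1, 0), E = (0, 1), K = (5, -2); any affine frame gives the same invariant.
1. A is the centroid of triangle KFB ⇒ A = (2, -2/3)
2·[KAB] = -2/3, 2·[FKB] = 2
[KAB]:[FKB] = -2/3:2 = -1/3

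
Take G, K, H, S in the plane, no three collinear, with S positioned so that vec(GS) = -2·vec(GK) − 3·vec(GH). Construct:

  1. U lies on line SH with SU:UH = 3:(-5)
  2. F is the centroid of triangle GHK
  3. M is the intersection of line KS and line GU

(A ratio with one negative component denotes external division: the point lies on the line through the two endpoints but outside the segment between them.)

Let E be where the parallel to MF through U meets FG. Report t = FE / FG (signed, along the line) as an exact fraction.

Choose coordinates G = (0, 0), K = (1, 0), H = (0, 1), S = (-2, -3).
1. U lies on line SH with SU:UH = 3:(-5) ⇒ U = (-5, -9)
2. F is the centroid of triangle GHK ⇒ F = (1/3, 1/3)
3. M is the intersection of line KS and line GU ⇒ M = (-5/4, -9/4)
through U parallel to MF: direction (19/12, 31/12); meets FG at E = (4/3, 4/3)
E = F + t·(G−F) with t = -3

t = -3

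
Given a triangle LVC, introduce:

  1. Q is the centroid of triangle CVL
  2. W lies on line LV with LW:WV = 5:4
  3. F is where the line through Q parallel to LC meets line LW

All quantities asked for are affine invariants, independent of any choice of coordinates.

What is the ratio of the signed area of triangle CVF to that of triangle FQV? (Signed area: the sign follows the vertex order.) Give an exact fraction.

[CVF]:[FQV] = 3

Assign L = (0, 0), V = (1, 0), C = (0, 1) — the answer is frame-independent, so this choice is without loss of generality.
1. Q is the centroid of triangle CVL ⇒ Q = (1/3, 1/3)
2. W lies on line LV with LW:WV = 5:4 ⇒ W = (5/9, 0)
3. F is where the line through Q parallel to LC meets line LW ⇒ F = (1/3, 0)
2·[CVF] = -2/3, 2·[FQV] = -2/9
[CVF]:[FQV] = -2/3:-2/9 = 3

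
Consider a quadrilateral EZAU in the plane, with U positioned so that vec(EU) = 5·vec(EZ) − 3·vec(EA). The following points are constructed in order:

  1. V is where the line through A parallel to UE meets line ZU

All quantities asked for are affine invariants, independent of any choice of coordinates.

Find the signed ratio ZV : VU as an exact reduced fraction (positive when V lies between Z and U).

ZV:VU = -2/5

Assign E = (0, 0), Z = (1, 0), A = (0, 1), U = (5, -3) — the answer is frame-independent, so this choice is without loss of generality.
1. V is where the line through A parallel to UE meets line ZU ⇒ V = (-5/3, 2)
V = Z + t·(U−Z) with t = -2/3, so ZV:VU = t:(1−t) = -2/3:5/3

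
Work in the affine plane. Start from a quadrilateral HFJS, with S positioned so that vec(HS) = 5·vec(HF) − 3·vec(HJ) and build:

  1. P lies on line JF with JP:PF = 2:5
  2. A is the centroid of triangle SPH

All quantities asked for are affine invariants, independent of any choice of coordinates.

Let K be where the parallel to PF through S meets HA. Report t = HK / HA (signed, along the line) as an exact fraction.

Assign H = (0, 0), F = (1, 0), J = (0, 1), S = (5, -3) — the answer is frame-independent, so this choice is without loss of generality.
1. P lies on line JF with JP:PF = 2:5 ⇒ P = (2/7, 5/7)
2. A is the centroid of triangle SPH ⇒ A = (37/21, -16/21)
through S parallel to PF: direction (5/7, -5/7); meets HA at K = (74/21, -32/21)
K = H + t·(A−H) with t = 2

t = 2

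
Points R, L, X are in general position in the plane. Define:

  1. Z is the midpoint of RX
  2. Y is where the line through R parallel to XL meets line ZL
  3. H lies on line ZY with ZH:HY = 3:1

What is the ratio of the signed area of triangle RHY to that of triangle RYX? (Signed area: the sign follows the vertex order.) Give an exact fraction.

[RHY]:[RYX] = -1/8

Work in coordinates with R = (0, 0), L = (1, 0), X = (0, 1).
1. Z is the midpoint of RX ⇒ Z = (0, 1/2)
2. Y is where the line through R parallel to XL meets line ZL ⇒ Y = (-1, 1)
3. H lies on line ZY with ZH:HY = 3:1 ⇒ H = (-3/4, 7/8)
2·[RHY] = 1/8, 2·[RYX] = -1
[RHY]:[RYX] = 1/8:-1 = -1/8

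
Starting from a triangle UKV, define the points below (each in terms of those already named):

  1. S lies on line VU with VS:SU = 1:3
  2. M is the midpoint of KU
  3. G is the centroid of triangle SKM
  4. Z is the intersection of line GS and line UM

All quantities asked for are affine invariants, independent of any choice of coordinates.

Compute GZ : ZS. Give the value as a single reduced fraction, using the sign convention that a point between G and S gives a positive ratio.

Assign U = (0, 0), K = (1, 0), V = (0, 1) — the answer is frame-independent, so this choice is without loss of generality.
1. S lies on line VU with VS:SU = 1:3 ⇒ S = (0, 3/4)
2. M is the midpoint of KU ⇒ M = (1/2, 0)
3. G is the centroid of triangle SKM ⇒ G = (1/2, 1/4)
4. Z is the intersection of line GS and line UM ⇒ Z = (3/4, 0)
Z = G + t·(S−G) with t = -1/2, so GZ:ZS = t:(1−t) = -1/2:3/2

GZ:ZS = -1/3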